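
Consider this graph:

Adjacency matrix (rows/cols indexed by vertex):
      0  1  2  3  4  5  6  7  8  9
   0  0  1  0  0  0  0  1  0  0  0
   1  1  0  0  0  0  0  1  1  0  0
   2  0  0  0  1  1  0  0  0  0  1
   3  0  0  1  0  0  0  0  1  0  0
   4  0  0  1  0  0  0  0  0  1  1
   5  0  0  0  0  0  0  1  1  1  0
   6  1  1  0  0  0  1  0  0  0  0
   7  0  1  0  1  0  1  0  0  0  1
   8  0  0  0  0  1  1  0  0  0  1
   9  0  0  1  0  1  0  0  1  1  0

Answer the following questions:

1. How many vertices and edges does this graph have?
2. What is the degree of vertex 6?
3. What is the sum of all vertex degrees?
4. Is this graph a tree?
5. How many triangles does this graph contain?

Count: 10 vertices, 15 edges.
Vertex 6 has neighbors [0, 1, 5], degree = 3.
Handshaking lemma: 2 * 15 = 30.
A tree on 10 vertices has 9 edges. This graph has 15 edges (6 extra). Not a tree.
Number of triangles = 3.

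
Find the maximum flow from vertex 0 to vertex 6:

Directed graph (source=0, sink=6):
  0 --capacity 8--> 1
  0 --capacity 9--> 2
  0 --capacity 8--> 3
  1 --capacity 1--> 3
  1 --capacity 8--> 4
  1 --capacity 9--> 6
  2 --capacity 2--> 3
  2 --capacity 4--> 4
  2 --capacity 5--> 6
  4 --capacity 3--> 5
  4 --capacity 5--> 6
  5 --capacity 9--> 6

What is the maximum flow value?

Computing max flow:
  Flow on (0->1): 8/8
  Flow on (0->2): 9/9
  Flow on (1->6): 8/9
  Flow on (2->4): 4/4
  Flow on (2->6): 5/5
  Flow on (4->6): 4/5
Maximum flow = 17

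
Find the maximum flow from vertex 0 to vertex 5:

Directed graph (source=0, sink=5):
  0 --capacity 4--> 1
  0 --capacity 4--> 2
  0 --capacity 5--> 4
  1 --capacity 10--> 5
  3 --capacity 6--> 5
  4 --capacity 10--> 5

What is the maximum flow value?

Computing max flow:
  Flow on (0->1): 4/4
  Flow on (0->4): 5/5
  Flow on (1->5): 4/10
  Flow on (4->5): 5/10
Maximum flow = 9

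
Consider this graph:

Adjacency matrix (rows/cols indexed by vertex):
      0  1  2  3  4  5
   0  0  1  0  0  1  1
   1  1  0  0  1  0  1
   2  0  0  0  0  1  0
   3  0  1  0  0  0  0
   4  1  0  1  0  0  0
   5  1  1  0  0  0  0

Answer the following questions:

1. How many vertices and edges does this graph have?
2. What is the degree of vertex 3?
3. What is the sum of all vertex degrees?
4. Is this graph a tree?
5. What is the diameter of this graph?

Count: 6 vertices, 6 edges.
Vertex 3 has neighbors [1], degree = 1.
Handshaking lemma: 2 * 6 = 12.
A tree on 6 vertices has 5 edges. This graph has 6 edges (1 extra). Not a tree.
Diameter (longest shortest path) = 4.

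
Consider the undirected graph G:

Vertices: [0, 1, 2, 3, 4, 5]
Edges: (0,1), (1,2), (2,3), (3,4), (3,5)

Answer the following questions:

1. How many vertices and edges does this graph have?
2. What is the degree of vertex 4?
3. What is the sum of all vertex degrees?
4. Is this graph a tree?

Count: 6 vertices, 5 edges.
Vertex 4 has neighbors [3], degree = 1.
Handshaking lemma: 2 * 5 = 10.
A graph is a tree iff it is connected and has exactly n-1 edges. This graph is connected (all 6 vertices in one component) and has 6-1 = 5 edges. It is a tree.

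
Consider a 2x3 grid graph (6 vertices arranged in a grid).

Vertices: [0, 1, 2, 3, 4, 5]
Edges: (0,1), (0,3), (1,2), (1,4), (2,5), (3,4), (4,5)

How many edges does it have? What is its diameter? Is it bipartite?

A 2x3 grid has 3 vertical edges and 4 horizontal edges.
Total edges = 3 + 4 = 7.
Diameter = (2-1) + (3-1) = 3 (corner to opposite corner).
Grid graphs are bipartite (checkerboard coloring).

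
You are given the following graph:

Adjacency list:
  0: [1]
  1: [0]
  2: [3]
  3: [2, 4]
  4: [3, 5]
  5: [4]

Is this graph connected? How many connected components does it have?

Checking connectivity: the graph has 2 connected component(s).
Components: [[0, 1], [2, 3, 4, 5]]. The graph is NOT connected.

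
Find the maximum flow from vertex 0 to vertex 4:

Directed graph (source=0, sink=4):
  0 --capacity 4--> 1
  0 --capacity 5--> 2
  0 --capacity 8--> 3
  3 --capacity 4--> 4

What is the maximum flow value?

Computing max flow:
  Flow on (0->3): 4/8
  Flow on (3->4): 4/4
Maximum flow = 4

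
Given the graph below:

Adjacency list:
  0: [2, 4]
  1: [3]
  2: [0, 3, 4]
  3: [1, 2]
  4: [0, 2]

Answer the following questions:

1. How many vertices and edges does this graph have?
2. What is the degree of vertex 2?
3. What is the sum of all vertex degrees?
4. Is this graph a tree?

Count: 5 vertices, 5 edges.
Vertex 2 has neighbors [0, 3, 4], degree = 3.
Handshaking lemma: 2 * 5 = 10.
A tree on 5 vertices has 4 edges. This graph has 5 edges (1 extra). Not a tree.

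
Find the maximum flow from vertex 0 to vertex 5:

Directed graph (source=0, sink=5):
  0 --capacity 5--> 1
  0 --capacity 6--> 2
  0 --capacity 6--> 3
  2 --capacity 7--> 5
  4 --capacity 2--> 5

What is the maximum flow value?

Computing max flow:
  Flow on (0->2): 6/6
  Flow on (2->5): 6/7
Maximum flow = 6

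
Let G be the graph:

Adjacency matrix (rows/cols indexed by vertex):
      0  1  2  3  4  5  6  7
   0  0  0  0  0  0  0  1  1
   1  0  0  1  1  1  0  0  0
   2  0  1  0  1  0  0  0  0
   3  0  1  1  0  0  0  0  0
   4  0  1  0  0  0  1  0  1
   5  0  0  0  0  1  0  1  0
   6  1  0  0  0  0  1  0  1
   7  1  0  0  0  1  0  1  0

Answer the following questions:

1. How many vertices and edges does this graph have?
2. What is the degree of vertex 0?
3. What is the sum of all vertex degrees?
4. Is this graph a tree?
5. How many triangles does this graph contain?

Count: 8 vertices, 10 edges.
Vertex 0 has neighbors [6, 7], degree = 2.
Handshaking lemma: 2 * 10 = 20.
A tree on 8 vertices has 7 edges. This graph has 10 edges (3 extra). Not a tree.
Number of triangles = 2.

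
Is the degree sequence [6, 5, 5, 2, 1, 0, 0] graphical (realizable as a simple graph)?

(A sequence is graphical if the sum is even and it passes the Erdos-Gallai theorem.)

Sum of degrees = 19. Sum is odd, so the sequence is NOT graphical.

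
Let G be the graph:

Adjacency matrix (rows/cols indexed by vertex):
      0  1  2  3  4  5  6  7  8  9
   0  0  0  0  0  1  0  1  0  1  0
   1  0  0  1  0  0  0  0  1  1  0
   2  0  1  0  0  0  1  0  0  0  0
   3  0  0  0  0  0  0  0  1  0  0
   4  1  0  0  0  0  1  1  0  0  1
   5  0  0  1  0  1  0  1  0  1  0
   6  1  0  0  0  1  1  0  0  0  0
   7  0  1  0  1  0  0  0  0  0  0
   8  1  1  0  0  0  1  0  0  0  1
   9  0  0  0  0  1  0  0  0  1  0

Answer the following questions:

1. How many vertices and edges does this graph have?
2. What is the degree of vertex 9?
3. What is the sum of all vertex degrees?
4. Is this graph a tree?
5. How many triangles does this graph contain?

Count: 10 vertices, 14 edges.
Vertex 9 has neighbors [4, 8], degree = 2.
Handshaking lemma: 2 * 14 = 28.
A tree on 10 vertices has 9 edges. This graph has 14 edges (5 extra). Not a tree.
Number of triangles = 2.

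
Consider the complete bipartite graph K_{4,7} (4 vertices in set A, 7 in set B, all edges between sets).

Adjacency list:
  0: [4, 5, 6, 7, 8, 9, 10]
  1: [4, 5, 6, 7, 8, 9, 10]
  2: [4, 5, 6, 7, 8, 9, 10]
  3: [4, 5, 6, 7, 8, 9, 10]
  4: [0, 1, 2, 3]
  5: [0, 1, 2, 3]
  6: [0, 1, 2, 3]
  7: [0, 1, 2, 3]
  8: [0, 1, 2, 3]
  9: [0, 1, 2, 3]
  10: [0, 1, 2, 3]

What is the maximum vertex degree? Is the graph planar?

Set-A vertices have degree 7; set-B vertices have degree 4. Maximum degree = max(4,7) = 7.
K_{4,7} contains K_{3,3} as a subgraph (since both sides have >= 3 vertices); by Kuratowski's theorem it is not planar.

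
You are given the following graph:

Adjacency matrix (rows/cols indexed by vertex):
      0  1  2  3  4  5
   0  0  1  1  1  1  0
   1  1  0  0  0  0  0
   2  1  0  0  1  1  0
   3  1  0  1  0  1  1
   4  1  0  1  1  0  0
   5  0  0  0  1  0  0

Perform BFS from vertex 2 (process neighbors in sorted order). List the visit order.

BFS from vertex 2 (neighbors processed in ascending order):
Visit order: 2, 0, 3, 4, 1, 5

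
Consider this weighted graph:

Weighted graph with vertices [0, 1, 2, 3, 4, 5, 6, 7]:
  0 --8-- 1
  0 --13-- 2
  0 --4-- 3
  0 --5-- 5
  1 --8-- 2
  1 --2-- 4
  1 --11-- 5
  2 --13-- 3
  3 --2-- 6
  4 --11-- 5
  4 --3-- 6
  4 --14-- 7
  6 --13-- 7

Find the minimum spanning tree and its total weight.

Applying Kruskal's algorithm (sort edges by weight, add if no cycle):
  Add (1,4) w=2
  Add (3,6) w=2
  Add (4,6) w=3
  Add (0,3) w=4
  Add (0,5) w=5
  Skip (0,1) w=8 (creates cycle)
  Add (1,2) w=8
  Skip (1,5) w=11 (creates cycle)
  Skip (4,5) w=11 (creates cycle)
  Skip (0,2) w=13 (creates cycle)
  Skip (2,3) w=13 (creates cycle)
  Add (6,7) w=13
  Skip (4,7) w=14 (creates cycle)
MST weight = 37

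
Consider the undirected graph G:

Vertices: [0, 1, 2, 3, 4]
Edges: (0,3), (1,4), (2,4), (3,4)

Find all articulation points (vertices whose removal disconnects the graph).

An articulation point is a vertex whose removal disconnects the graph.
Articulation points: [3, 4]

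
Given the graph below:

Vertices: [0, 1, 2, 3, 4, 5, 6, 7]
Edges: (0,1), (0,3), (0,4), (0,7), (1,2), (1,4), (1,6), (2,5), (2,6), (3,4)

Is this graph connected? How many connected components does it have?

Checking connectivity: the graph has 1 connected component(s).
All vertices are reachable from each other. The graph IS connected.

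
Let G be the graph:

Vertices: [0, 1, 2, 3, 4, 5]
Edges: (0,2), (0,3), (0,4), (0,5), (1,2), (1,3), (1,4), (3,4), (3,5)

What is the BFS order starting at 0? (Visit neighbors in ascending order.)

BFS from vertex 0 (neighbors processed in ascending order):
Visit order: 0, 2, 3, 4, 5, 1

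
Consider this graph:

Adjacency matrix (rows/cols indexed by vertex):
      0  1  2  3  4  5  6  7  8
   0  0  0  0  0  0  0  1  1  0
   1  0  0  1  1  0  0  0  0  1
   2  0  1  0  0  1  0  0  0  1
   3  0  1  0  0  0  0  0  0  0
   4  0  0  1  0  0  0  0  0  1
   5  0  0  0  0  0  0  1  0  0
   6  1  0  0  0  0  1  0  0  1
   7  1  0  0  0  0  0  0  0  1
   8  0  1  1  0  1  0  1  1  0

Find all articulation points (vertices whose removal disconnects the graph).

An articulation point is a vertex whose removal disconnects the graph.
Articulation points: [1, 6, 8]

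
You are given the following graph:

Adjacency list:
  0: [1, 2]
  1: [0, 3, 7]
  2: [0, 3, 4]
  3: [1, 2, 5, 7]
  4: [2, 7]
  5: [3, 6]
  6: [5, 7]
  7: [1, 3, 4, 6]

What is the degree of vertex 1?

Vertex 1 has neighbors [0, 3, 7], so deg(1) = 3.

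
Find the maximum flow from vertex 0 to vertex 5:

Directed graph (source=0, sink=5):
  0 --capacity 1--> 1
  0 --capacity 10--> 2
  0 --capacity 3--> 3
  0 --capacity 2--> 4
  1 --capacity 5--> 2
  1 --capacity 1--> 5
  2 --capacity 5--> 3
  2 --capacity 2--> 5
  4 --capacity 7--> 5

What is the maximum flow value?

Computing max flow:
  Flow on (0->1): 1/1
  Flow on (0->2): 2/10
  Flow on (0->4): 2/2
  Flow on (1->5): 1/1
  Flow on (2->5): 2/2
  Flow on (4->5): 2/7
Maximum flow = 5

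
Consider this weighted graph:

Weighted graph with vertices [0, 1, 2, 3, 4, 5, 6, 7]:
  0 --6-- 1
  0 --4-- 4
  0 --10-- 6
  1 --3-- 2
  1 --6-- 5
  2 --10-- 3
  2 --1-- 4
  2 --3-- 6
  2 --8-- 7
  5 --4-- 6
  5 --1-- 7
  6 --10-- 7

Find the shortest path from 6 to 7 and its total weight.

Using Dijkstra's algorithm from vertex 6:
Shortest path: 6 -> 5 -> 7
Total weight: 4 + 1 = 5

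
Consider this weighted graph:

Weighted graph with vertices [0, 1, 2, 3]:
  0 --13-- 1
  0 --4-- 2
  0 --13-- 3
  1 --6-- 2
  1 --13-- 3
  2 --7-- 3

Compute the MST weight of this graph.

Applying Kruskal's algorithm (sort edges by weight, add if no cycle):
  Add (0,2) w=4
  Add (1,2) w=6
  Add (2,3) w=7
  Skip (0,3) w=13 (creates cycle)
  Skip (0,1) w=13 (creates cycle)
  Skip (1,3) w=13 (creates cycle)
MST weight = 17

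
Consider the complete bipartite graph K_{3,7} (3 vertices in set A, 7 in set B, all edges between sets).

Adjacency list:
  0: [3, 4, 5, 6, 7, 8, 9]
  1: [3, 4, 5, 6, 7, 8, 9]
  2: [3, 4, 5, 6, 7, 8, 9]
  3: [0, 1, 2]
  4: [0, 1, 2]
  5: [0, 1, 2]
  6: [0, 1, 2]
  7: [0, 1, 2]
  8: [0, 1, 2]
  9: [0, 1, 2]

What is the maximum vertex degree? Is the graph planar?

Set-A vertices have degree 7; set-B vertices have degree 3. Maximum degree = max(3,7) = 7.
K_{3,7} contains K_{3,3} as a subgraph (since both sides have >= 3 vertices); by Kuratowski's theorem it is not planar.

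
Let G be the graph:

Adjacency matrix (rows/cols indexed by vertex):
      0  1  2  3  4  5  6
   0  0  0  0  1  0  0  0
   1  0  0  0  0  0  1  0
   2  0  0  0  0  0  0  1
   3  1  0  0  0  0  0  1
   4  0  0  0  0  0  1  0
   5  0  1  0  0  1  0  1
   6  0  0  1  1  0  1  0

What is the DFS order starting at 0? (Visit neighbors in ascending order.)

DFS from vertex 0 (neighbors processed in ascending order):
Visit order: 0, 3, 6, 2, 5, 1, 4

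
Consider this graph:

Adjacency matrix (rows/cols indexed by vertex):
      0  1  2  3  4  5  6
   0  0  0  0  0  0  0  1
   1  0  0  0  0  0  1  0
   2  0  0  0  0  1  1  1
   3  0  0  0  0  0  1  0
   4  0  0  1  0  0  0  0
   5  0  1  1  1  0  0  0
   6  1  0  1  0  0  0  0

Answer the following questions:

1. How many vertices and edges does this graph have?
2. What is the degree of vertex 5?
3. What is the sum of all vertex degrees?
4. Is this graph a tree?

Count: 7 vertices, 6 edges.
Vertex 5 has neighbors [1, 2, 3], degree = 3.
Handshaking lemma: 2 * 6 = 12.
A graph is a tree iff it is connected and has exactly n-1 edges. This graph is connected (all 7 vertices in one component) and has 7-1 = 6 edges. It is a tree.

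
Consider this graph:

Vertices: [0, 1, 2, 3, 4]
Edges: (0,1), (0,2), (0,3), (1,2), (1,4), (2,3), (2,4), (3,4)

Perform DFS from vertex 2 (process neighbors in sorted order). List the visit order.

DFS from vertex 2 (neighbors processed in ascending order):
Visit order: 2, 0, 1, 4, 3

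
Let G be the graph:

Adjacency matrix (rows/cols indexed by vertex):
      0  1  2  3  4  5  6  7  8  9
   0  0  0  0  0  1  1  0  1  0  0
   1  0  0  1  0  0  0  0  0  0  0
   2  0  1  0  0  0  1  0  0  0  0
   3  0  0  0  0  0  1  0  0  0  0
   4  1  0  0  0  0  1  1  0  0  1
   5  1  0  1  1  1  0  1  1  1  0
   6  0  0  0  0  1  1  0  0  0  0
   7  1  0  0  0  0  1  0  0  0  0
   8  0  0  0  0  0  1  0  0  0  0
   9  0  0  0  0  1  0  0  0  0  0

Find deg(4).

Vertex 4 has neighbors [0, 5, 6, 9], so deg(4) = 4.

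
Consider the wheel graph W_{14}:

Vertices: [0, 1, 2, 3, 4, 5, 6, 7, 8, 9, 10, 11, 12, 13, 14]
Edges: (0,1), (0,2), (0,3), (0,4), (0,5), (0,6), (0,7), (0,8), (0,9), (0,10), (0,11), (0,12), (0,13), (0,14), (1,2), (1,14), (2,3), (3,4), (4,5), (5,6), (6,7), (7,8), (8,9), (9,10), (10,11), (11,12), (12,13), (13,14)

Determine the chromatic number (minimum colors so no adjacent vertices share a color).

W_{14} = C_{14} plus a hub adjacent to every cycle vertex.
The outer cycle needs 2 colors (even cycle); the hub is adjacent to all of them so needs a fresh color.
Chromatic number = 2 + 1 = 3.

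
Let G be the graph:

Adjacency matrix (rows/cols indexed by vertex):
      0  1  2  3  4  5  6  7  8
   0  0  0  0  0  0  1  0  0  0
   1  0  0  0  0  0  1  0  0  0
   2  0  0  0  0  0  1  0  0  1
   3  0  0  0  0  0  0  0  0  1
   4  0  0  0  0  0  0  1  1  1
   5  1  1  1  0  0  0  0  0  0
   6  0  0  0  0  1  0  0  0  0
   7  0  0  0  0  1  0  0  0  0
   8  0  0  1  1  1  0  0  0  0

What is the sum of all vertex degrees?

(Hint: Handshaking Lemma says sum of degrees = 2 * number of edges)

Count edges: 8 edges.
By Handshaking Lemma: sum of degrees = 2 * 8 = 16.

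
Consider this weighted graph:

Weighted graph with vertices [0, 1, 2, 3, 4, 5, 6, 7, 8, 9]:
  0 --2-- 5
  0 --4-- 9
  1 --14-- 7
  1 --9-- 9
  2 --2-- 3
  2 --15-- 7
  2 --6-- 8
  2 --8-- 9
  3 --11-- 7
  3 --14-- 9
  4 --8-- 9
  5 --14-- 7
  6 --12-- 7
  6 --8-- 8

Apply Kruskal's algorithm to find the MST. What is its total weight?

Applying Kruskal's algorithm (sort edges by weight, add if no cycle):
  Add (0,5) w=2
  Add (2,3) w=2
  Add (0,9) w=4
  Add (2,8) w=6
  Add (2,9) w=8
  Add (4,9) w=8
  Add (6,8) w=8
  Add (1,9) w=9
  Add (3,7) w=11
  Skip (6,7) w=12 (creates cycle)
  Skip (1,7) w=14 (creates cycle)
  Skip (3,9) w=14 (creates cycle)
  Skip (5,7) w=14 (creates cycle)
  Skip (2,7) w=15 (creates cycle)
MST weight = 58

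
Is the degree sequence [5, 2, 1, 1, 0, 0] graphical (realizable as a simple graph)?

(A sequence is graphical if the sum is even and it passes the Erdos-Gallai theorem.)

Sum of degrees = 9. Sum is odd, so the sequence is NOT graphical.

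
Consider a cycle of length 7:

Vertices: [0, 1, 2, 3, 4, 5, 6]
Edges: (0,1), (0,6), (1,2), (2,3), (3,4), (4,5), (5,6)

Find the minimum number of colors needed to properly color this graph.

This is an odd cycle (C_7). Odd cycles are not bipartite (any 2-coloring forces two adjacent vertices to match), and 3 colors suffice.
Chromatic number = 3.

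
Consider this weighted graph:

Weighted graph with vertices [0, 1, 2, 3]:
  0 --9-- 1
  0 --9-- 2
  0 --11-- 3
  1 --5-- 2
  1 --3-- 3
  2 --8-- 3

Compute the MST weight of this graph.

Applying Kruskal's algorithm (sort edges by weight, add if no cycle):
  Add (1,3) w=3
  Add (1,2) w=5
  Skip (2,3) w=8 (creates cycle)
  Add (0,1) w=9
  Skip (0,2) w=9 (creates cycle)
  Skip (0,3) w=11 (creates cycle)
MST weight = 17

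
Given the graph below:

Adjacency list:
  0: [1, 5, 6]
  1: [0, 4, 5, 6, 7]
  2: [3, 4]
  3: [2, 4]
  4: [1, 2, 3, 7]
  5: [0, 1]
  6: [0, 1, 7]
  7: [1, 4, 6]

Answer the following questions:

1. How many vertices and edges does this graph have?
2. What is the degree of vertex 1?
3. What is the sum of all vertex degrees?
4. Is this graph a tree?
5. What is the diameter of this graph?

Count: 8 vertices, 12 edges.
Vertex 1 has neighbors [0, 4, 5, 6, 7], degree = 5.
Handshaking lemma: 2 * 12 = 24.
A tree on 8 vertices has 7 edges. This graph has 12 edges (5 extra). Not a tree.
Diameter (longest shortest path) = 3.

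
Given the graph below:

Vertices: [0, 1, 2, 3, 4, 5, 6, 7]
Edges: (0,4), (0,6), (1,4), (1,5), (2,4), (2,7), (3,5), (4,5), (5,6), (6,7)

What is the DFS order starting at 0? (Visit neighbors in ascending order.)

DFS from vertex 0 (neighbors processed in ascending order):
Visit order: 0, 4, 1, 5, 3, 6, 7, 2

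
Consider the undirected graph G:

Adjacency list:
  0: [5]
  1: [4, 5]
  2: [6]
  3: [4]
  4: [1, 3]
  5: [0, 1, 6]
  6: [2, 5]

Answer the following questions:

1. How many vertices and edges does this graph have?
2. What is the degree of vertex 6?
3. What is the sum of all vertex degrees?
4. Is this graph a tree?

Count: 7 vertices, 6 edges.
Vertex 6 has neighbors [2, 5], degree = 2.
Handshaking lemma: 2 * 6 = 12.
A graph is a tree iff it is connected and has exactly n-1 edges. This graph is connected (all 7 vertices in one component) and has 7-1 = 6 edges. It is a tree.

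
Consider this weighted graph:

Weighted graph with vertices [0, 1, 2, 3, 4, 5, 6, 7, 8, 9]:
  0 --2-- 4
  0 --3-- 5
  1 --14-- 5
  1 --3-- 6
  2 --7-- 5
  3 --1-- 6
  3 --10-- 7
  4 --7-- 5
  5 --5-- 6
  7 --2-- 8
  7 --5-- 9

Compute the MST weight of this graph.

Applying Kruskal's algorithm (sort edges by weight, add if no cycle):
  Add (3,6) w=1
  Add (0,4) w=2
  Add (7,8) w=2
  Add (0,5) w=3
  Add (1,6) w=3
  Add (5,6) w=5
  Add (7,9) w=5
  Add (2,5) w=7
  Skip (4,5) w=7 (creates cycle)
  Add (3,7) w=10
  Skip (1,5) w=14 (creates cycle)
MST weight = 38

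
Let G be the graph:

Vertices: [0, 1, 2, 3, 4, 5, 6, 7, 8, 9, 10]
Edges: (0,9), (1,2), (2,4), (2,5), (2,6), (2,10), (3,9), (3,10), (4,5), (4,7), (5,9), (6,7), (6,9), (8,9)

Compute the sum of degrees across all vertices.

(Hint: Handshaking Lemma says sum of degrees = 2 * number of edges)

Count edges: 14 edges.
By Handshaking Lemma: sum of degrees = 2 * 14 = 28.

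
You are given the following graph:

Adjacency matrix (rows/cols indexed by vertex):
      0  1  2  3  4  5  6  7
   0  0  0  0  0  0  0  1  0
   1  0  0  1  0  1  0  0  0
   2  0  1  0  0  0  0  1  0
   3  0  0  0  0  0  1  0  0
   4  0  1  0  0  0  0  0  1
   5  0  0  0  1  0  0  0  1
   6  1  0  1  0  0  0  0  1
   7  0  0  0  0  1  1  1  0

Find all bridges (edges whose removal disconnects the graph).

A bridge is an edge whose removal increases the number of connected components.
Bridges found: (0,6), (3,5), (5,7)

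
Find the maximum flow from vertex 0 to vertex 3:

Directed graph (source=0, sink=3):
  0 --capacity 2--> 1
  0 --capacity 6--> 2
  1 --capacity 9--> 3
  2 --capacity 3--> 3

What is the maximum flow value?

Computing max flow:
  Flow on (0->1): 2/2
  Flow on (0->2): 3/6
  Flow on (1->3): 2/9
  Flow on (2->3): 3/3
Maximum flow = 5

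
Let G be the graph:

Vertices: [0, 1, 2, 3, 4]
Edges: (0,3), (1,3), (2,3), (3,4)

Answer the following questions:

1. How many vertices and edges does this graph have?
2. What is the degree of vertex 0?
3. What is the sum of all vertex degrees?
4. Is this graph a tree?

Count: 5 vertices, 4 edges.
Vertex 0 has neighbors [3], degree = 1.
Handshaking lemma: 2 * 4 = 8.
A graph is a tree iff it is connected and has exactly n-1 edges. This graph is connected (all 5 vertices in one component) and has 5-1 = 4 edges. It is a tree.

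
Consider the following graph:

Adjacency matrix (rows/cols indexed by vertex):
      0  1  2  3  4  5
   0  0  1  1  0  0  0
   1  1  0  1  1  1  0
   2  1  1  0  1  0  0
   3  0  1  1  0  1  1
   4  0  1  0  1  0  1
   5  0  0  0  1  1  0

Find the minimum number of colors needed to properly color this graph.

The graph has a maximum clique of size 3 (lower bound on chromatic number).
A valid 3-coloring: {0: 1, 1: 0, 2: 2, 3: 1, 4: 2, 5: 0}.
Chromatic number = 3.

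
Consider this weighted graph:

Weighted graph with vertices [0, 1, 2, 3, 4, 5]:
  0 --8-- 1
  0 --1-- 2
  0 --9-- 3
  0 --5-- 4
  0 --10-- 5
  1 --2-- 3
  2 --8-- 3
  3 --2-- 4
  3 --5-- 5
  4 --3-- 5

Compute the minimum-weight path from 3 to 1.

Using Dijkstra's algorithm from vertex 3:
Shortest path: 3 -> 1
Total weight: 2 = 2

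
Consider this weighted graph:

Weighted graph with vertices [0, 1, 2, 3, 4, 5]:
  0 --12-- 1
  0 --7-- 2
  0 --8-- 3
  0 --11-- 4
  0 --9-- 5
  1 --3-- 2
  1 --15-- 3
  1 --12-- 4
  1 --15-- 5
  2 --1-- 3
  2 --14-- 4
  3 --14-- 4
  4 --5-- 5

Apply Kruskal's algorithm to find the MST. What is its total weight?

Applying Kruskal's algorithm (sort edges by weight, add if no cycle):
  Add (2,3) w=1
  Add (1,2) w=3
  Add (4,5) w=5
  Add (0,2) w=7
  Skip (0,3) w=8 (creates cycle)
  Add (0,5) w=9
  Skip (0,4) w=11 (creates cycle)
  Skip (0,1) w=12 (creates cycle)
  Skip (1,4) w=12 (creates cycle)
  Skip (2,4) w=14 (creates cycle)
  Skip (3,4) w=14 (creates cycle)
  Skip (1,5) w=15 (creates cycle)
  Skip (1,3) w=15 (creates cycle)
MST weight = 25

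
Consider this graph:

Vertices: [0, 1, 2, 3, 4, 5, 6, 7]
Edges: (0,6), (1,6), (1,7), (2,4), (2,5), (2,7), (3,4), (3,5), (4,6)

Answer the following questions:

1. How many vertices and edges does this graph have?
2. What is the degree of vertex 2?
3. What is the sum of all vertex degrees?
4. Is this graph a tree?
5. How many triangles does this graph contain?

Count: 8 vertices, 9 edges.
Vertex 2 has neighbors [4, 5, 7], degree = 3.
Handshaking lemma: 2 * 9 = 18.
A tree on 8 vertices has 7 edges. This graph has 9 edges (2 extra). Not a tree.
Number of triangles = 0.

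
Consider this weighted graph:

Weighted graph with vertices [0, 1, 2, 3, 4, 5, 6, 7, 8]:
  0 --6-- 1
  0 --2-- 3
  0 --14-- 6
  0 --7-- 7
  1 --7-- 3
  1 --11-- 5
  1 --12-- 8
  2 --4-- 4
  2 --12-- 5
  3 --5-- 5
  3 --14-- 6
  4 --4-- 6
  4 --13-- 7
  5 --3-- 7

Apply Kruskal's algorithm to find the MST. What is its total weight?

Applying Kruskal's algorithm (sort edges by weight, add if no cycle):
  Add (0,3) w=2
  Add (5,7) w=3
  Add (2,4) w=4
  Add (4,6) w=4
  Add (3,5) w=5
  Add (0,1) w=6
  Skip (0,7) w=7 (creates cycle)
  Skip (1,3) w=7 (creates cycle)
  Skip (1,5) w=11 (creates cycle)
  Add (1,8) w=12
  Add (2,5) w=12
  Skip (4,7) w=13 (creates cycle)
  Skip (0,6) w=14 (creates cycle)
  Skip (3,6) w=14 (creates cycle)
MST weight = 48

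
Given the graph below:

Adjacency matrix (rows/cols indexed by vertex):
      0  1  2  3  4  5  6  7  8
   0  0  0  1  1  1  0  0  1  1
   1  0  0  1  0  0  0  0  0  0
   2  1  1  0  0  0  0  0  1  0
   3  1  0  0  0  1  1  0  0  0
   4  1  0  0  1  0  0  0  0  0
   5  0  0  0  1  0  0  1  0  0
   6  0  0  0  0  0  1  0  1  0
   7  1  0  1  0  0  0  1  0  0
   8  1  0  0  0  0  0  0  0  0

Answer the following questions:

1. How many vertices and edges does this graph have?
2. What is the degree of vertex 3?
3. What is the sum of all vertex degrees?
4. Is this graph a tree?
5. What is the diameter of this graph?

Count: 9 vertices, 11 edges.
Vertex 3 has neighbors [0, 4, 5], degree = 3.
Handshaking lemma: 2 * 11 = 22.
A tree on 9 vertices has 8 edges. This graph has 11 edges (3 extra). Not a tree.
Diameter (longest shortest path) = 4.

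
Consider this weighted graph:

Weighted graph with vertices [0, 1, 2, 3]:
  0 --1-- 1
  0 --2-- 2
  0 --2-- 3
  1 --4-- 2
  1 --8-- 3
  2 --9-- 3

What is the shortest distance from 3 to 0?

Using Dijkstra's algorithm from vertex 3:
Shortest path: 3 -> 0
Total weight: 2 = 2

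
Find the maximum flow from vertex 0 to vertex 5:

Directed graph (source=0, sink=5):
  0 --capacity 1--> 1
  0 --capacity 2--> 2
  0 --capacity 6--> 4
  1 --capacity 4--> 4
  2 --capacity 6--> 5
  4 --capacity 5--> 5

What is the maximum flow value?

Computing max flow:
  Flow on (0->2): 2/2
  Flow on (0->4): 5/6
  Flow on (2->5): 2/6
  Flow on (4->5): 5/5
Maximum flow = 7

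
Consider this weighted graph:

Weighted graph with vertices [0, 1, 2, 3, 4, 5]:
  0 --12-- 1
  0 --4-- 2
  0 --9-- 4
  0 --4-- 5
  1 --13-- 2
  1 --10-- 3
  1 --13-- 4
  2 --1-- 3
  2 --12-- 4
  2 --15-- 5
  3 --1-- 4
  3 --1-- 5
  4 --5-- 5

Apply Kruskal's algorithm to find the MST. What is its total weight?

Applying Kruskal's algorithm (sort edges by weight, add if no cycle):
  Add (2,3) w=1
  Add (3,4) w=1
  Add (3,5) w=1
  Add (0,5) w=4
  Skip (0,2) w=4 (creates cycle)
  Skip (4,5) w=5 (creates cycle)
  Skip (0,4) w=9 (creates cycle)
  Add (1,3) w=10
  Skip (0,1) w=12 (creates cycle)
  Skip (2,4) w=12 (creates cycle)
  Skip (1,2) w=13 (creates cycle)
  Skip (1,4) w=13 (creates cycle)
  Skip (2,5) w=15 (creates cycle)
MST weight = 17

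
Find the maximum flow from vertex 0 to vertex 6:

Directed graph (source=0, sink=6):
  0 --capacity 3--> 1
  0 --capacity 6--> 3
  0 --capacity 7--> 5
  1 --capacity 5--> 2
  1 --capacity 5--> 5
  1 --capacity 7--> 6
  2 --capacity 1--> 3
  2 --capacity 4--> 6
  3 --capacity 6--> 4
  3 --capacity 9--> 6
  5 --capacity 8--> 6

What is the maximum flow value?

Computing max flow:
  Flow on (0->1): 3/3
  Flow on (0->3): 6/6
  Flow on (0->5): 7/7
  Flow on (1->6): 3/7
  Flow on (3->6): 6/9
  Flow on (5->6): 7/8
Maximum flow = 16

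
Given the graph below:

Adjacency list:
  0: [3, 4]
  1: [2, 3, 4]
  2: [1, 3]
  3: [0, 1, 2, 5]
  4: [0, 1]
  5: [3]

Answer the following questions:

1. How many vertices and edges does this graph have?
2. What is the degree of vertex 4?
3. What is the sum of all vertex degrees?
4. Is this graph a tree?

Count: 6 vertices, 7 edges.
Vertex 4 has neighbors [0, 1], degree = 2.
Handshaking lemma: 2 * 7 = 14.
A tree on 6 vertices has 5 edges. This graph has 7 edges (2 extra). Not a tree.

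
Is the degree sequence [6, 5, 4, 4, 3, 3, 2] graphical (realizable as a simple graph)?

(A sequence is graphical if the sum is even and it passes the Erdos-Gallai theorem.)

Sum of degrees = 27. Sum is odd, so the sequence is NOT graphical.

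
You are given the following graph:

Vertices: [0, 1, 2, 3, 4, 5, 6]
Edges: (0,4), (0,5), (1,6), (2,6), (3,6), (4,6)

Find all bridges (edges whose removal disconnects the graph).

A bridge is an edge whose removal increases the number of connected components.
Bridges found: (0,4), (0,5), (1,6), (2,6), (3,6), (4,6)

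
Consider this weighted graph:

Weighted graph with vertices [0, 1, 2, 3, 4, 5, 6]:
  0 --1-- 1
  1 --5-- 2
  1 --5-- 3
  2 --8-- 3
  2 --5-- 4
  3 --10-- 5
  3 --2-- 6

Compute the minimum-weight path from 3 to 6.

Using Dijkstra's algorithm from vertex 3:
Shortest path: 3 -> 6
Total weight: 2 = 2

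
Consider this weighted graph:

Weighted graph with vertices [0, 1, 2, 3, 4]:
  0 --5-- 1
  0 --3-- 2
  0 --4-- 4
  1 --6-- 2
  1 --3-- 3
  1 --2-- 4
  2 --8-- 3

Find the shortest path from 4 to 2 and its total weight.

Using Dijkstra's algorithm from vertex 4:
Shortest path: 4 -> 0 -> 2
Total weight: 4 + 3 = 7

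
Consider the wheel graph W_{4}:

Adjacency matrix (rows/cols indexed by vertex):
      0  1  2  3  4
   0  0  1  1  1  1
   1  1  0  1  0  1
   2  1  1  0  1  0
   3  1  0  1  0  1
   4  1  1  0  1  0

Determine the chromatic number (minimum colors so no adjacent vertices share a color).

W_{4} = C_{4} plus a hub adjacent to every cycle vertex.
The outer cycle needs 2 colors (even cycle); the hub is adjacent to all of them so needs a fresh color.
Chromatic number = 2 + 1 = 3.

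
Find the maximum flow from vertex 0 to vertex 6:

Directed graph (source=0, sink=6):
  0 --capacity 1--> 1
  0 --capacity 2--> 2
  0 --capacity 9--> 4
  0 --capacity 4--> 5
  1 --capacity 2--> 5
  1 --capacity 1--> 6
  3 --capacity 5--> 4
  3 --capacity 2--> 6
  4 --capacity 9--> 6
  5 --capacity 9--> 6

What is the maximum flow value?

Computing max flow:
  Flow on (0->1): 1/1
  Flow on (0->4): 9/9
  Flow on (0->5): 4/4
  Flow on (1->6): 1/1
  Flow on (4->6): 9/9
  Flow on (5->6): 4/9
Maximum flow = 14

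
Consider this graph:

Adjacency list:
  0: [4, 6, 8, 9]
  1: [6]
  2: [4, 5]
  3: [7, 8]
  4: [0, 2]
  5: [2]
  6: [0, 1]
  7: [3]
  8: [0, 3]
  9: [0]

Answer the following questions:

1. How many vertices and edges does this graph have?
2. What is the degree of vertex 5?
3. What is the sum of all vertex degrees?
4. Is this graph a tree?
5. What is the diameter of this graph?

Count: 10 vertices, 9 edges.
Vertex 5 has neighbors [2], degree = 1.
Handshaking lemma: 2 * 9 = 18.
A graph is a tree iff it is connected and has exactly n-1 edges. This graph is connected (all 10 vertices in one component) and has 10-1 = 9 edges. It is a tree.
Diameter (longest shortest path) = 6.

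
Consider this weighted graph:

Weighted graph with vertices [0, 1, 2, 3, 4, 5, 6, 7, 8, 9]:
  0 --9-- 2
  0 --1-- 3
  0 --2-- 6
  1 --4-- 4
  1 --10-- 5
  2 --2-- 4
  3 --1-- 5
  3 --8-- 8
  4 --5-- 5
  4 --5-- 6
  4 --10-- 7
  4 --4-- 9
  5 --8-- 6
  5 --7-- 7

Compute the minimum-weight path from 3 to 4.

Using Dijkstra's algorithm from vertex 3:
Shortest path: 3 -> 5 -> 4
Total weight: 1 + 5 = 6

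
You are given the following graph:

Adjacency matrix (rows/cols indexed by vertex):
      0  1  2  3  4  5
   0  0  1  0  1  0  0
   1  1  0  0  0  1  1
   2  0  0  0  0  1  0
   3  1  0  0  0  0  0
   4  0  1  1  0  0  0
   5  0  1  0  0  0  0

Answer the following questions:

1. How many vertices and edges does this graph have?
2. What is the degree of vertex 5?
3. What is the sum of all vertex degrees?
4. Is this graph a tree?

Count: 6 vertices, 5 edges.
Vertex 5 has neighbors [1], degree = 1.
Handshaking lemma: 2 * 5 = 10.
A graph is a tree iff it is connected and has exactly n-1 edges. This graph is connected (all 6 vertices in one component) and has 6-1 = 5 edges. It is a tree.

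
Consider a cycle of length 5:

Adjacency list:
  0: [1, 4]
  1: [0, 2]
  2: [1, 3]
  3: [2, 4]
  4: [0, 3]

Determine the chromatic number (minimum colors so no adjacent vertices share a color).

This is an odd cycle (C_5). Odd cycles are not bipartite (any 2-coloring forces two adjacent vertices to match), and 3 colors suffice.
Chromatic number = 3.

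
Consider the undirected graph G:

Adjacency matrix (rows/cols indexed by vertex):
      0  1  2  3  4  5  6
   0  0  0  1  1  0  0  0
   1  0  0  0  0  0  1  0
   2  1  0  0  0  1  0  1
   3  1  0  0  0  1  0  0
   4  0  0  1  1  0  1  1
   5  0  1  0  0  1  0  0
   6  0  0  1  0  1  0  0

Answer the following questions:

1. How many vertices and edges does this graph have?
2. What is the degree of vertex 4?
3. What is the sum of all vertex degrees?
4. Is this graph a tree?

Count: 7 vertices, 8 edges.
Vertex 4 has neighbors [2, 3, 5, 6], degree = 4.
Handshaking lemma: 2 * 8 = 16.
A tree on 7 vertices has 6 edges. This graph has 8 edges (2 extra). Not a tree.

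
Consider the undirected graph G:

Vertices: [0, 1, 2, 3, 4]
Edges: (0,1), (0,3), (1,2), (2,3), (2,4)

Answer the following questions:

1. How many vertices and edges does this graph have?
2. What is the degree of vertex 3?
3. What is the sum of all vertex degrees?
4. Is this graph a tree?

Count: 5 vertices, 5 edges.
Vertex 3 has neighbors [0, 2], degree = 2.
Handshaking lemma: 2 * 5 = 10.
A tree on 5 vertices has 4 edges. This graph has 5 edges (1 extra). Not a tree.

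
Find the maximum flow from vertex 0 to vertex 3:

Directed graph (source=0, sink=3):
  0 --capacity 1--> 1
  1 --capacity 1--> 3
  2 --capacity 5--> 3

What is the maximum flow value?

Computing max flow:
  Flow on (0->1): 1/1
  Flow on (1->3): 1/1
Maximum flow = 1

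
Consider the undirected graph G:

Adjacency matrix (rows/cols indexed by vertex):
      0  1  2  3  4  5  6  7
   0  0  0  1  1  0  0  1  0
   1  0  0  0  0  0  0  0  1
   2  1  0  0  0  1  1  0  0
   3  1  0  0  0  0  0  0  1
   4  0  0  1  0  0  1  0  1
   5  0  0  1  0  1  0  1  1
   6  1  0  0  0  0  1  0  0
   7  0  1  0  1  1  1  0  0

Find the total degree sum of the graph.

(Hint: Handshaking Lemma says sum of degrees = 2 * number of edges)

Count edges: 11 edges.
By Handshaking Lemma: sum of degrees = 2 * 11 = 22.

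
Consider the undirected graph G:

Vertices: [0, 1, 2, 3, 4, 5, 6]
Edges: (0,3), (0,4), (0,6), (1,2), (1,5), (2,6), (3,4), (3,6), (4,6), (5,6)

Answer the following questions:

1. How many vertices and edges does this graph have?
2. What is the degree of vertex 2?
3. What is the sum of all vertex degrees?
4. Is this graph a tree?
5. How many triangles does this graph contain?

Count: 7 vertices, 10 edges.
Vertex 2 has neighbors [1, 6], degree = 2.
Handshaking lemma: 2 * 10 = 20.
A tree on 7 vertices has 6 edges. This graph has 10 edges (4 extra). Not a tree.
Number of triangles = 4.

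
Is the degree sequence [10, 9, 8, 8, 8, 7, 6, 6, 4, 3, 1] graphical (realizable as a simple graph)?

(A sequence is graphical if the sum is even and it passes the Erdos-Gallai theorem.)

Sum of degrees = 70. Sum is even and passes Erdos-Gallai. The sequence IS graphical.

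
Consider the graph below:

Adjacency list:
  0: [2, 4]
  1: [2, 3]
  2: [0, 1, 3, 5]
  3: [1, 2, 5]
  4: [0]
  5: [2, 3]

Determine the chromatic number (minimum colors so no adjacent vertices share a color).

The graph has a maximum clique of size 3 (lower bound on chromatic number).
A valid 3-coloring: {0: 1, 1: 2, 2: 0, 3: 1, 4: 0, 5: 2}.
Chromatic number = 3.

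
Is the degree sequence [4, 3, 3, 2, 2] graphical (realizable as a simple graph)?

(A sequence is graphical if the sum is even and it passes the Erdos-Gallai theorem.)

Sum of degrees = 14. Sum is even and passes Erdos-Gallai. The sequence IS graphical.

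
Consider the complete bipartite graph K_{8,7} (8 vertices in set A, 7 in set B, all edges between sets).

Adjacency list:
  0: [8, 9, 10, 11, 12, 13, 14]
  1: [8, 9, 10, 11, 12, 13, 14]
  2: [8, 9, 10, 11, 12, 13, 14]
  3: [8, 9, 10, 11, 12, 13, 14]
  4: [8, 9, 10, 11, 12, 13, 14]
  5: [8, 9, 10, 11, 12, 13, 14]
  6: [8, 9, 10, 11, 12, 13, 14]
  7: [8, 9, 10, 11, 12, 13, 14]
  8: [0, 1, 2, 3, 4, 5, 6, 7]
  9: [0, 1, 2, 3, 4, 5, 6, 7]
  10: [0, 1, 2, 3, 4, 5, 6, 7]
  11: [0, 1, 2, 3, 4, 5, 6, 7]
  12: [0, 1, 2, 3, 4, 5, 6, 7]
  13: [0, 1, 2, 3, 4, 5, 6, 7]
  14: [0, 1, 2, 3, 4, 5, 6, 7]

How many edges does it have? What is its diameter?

K_{8,7} has 8 * 7 = 56 edges.
Any vertex reaches any opposite-side vertex in 1 step; same-side vertices reach in 2 steps via any opposite-side vertex.
Diameter = 2.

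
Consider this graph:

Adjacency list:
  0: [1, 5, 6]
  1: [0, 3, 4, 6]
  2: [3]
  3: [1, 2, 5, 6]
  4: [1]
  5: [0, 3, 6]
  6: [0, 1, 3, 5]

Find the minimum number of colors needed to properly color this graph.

The graph has a maximum clique of size 3 (lower bound on chromatic number).
A valid 3-coloring: {0: 1, 1: 0, 2: 0, 3: 1, 4: 1, 5: 0, 6: 2}.
Chromatic number = 3.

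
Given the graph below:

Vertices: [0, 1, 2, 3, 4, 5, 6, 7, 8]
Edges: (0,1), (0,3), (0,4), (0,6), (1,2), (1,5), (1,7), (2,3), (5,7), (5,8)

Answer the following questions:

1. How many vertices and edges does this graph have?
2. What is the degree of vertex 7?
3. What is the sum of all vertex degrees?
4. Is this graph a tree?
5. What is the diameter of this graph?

Count: 9 vertices, 10 edges.
Vertex 7 has neighbors [1, 5], degree = 2.
Handshaking lemma: 2 * 10 = 20.
A tree on 9 vertices has 8 edges. This graph has 10 edges (2 extra). Not a tree.
Diameter (longest shortest path) = 4.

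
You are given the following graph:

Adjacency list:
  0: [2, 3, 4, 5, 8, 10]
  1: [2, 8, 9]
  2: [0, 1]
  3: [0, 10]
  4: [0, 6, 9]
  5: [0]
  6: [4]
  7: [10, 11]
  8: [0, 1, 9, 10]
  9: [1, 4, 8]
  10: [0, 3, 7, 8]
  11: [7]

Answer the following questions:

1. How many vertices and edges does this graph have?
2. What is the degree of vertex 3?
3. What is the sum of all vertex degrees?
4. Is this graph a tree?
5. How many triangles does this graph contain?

Count: 12 vertices, 16 edges.
Vertex 3 has neighbors [0, 10], degree = 2.
Handshaking lemma: 2 * 16 = 32.
A tree on 12 vertices has 11 edges. This graph has 16 edges (5 extra). Not a tree.
Number of triangles = 3.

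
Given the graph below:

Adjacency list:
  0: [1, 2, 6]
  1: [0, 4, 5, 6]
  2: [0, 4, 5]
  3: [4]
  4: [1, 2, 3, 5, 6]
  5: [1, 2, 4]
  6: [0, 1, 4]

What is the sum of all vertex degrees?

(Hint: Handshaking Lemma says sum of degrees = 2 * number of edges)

Count edges: 11 edges.
By Handshaking Lemma: sum of degrees = 2 * 11 = 22.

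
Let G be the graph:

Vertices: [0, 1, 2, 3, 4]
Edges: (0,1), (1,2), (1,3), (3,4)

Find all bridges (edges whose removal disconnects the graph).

A bridge is an edge whose removal increases the number of connected components.
Bridges found: (0,1), (1,2), (1,3), (3,4)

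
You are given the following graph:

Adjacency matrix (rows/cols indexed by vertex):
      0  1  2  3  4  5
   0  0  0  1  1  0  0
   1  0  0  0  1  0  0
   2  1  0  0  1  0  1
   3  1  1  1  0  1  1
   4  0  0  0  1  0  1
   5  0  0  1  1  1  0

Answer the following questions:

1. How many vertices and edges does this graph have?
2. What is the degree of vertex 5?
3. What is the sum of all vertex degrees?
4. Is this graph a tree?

Count: 6 vertices, 8 edges.
Vertex 5 has neighbors [2, 3, 4], degree = 3.
Handshaking lemma: 2 * 8 = 16.
A tree on 6 vertices has 5 edges. This graph has 8 edges (3 extra). Not a tree.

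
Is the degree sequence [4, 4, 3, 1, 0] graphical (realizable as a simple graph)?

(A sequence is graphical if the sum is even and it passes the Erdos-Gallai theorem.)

Sum of degrees = 12. Sum is even but fails Erdos-Gallai. The sequence is NOT graphical.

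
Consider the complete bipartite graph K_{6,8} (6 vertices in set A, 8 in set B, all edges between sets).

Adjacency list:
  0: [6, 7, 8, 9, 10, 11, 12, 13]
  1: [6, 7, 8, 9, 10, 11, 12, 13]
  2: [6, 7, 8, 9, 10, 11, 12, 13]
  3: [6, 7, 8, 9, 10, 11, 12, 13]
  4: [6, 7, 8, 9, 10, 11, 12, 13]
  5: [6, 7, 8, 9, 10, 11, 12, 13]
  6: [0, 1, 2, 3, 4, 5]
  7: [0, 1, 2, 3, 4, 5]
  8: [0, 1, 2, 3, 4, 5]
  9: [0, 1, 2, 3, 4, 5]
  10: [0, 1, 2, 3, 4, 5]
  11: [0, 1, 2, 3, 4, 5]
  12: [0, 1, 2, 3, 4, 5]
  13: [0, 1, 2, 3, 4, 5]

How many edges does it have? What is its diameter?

K_{6,8} has 6 * 8 = 48 edges.
Any vertex reaches any opposite-side vertex in 1 step; same-side vertices reach in 2 steps via any opposite-side vertex.
Diameter = 2.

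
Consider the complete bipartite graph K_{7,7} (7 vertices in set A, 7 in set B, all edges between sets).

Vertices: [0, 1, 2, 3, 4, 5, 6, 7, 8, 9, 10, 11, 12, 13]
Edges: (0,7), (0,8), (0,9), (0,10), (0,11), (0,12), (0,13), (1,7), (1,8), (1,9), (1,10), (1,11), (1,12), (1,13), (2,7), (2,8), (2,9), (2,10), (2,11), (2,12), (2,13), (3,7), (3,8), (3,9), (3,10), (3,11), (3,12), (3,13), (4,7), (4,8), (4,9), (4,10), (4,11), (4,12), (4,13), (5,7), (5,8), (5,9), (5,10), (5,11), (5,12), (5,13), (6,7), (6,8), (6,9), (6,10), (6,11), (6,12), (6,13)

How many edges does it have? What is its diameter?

K_{7,7} has 7 * 7 = 49 edges.
Any vertex reaches any opposite-side vertex in 1 step; same-side vertices reach in 2 steps via any opposite-side vertex.
Diameter = 2.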